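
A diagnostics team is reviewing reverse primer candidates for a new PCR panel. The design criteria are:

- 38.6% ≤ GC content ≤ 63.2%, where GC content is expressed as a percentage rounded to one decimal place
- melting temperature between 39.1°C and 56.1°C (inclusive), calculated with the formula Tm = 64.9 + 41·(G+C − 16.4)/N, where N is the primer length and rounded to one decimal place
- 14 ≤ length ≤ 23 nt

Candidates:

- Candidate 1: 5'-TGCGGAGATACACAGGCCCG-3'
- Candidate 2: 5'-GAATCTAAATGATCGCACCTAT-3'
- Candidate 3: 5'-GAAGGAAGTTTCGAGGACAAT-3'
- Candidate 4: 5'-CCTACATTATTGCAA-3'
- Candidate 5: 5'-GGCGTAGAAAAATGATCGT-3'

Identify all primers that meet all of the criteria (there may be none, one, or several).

Candidate 3 and Candidate 5.

Candidate 1 (20 nt, A=5 T=2 G=7 C=6): GC 13/20 = 65.0%, outside 38.6–63.2% ✗; Tm = 64.9 + 41·(13 − 16.4)/20 = 57.9°C, outside 39.1–56.1°C ✗; length 20 ✓ — fails.
Candidate 2 (22 nt, A=8 T=6 G=3 C=5): GC 8/22 = 36.4%, outside 38.6–63.2% ✗; Tm = 64.9 + 41·(8 − 16.4)/22 = 49.2°C ✓; length 22 ✓ — fails.
Candidate 3 (21 nt, A=8 T=4 G=7 C=2): GC 9/21 = 42.9% ✓; Tm = 64.9 + 41·(9 − 16.4)/21 = 50.5°C ✓; length 21 ✓ — passes.
Candidate 4 (15 nt, A=5 T=5 G=1 C=4): GC 5/15 = 33.3%, outside 38.6–63.2% ✗; Tm = 64.9 + 41·(5 − 16.4)/15 = 33.7°C, outside 39.1–56.1°C ✗; length 15 ✓ — fails.
Candidate 5 (19 nt, A=7 T=4 G=6 C=2): GC 8/19 = 42.1% ✓; Tm = 64.9 + 41·(8 − 16.4)/19 = 46.8°C ✓; length 19 ✓ — passes.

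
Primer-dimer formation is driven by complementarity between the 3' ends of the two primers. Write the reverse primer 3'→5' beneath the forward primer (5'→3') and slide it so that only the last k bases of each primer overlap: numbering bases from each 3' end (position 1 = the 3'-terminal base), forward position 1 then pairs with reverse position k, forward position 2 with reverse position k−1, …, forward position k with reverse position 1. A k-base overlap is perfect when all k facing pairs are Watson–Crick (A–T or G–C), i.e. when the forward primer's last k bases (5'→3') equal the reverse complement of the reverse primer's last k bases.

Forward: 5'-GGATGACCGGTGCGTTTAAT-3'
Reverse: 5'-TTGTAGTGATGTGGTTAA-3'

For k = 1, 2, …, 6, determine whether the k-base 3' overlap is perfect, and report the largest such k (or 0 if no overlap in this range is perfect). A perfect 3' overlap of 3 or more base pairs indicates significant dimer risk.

Last 6 bases (5'→3') — forward …TTTAAT, reverse …GGTTAA.
Reverse complement of the reverse primer's last 6 bases: TTAACC; its first k bases are the reverse complement of the reverse primer's last k bases, so a perfect k-base overlap needs the forward primer's last k bases to equal them.
Comparing (forward last k vs required): k=1: T vs T ✓; k=2: AT vs TT ✗; k=3: AAT vs TTA ✗; k=4: TAAT vs TTAA ✗; k=5: TTAAT vs TTAAC ✗; k=6: TTTAAT vs TTAACC ✗.
Only k = 1 is perfect, so the longest perfect 3' overlap is 1.

Longest perfect overlap: 1 complementary base pair; below the dimer-risk threshold (threshold 3).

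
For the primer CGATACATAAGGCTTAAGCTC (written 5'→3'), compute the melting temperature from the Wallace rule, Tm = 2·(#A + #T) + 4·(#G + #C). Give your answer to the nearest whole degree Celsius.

60°C

Base counts: A=7, T=5, G=4, C=5 (length 21).
Tm = 2·(7+5) + 4·(4+5) = 2·12 + 4·9 = 24 + 36 = 60°C.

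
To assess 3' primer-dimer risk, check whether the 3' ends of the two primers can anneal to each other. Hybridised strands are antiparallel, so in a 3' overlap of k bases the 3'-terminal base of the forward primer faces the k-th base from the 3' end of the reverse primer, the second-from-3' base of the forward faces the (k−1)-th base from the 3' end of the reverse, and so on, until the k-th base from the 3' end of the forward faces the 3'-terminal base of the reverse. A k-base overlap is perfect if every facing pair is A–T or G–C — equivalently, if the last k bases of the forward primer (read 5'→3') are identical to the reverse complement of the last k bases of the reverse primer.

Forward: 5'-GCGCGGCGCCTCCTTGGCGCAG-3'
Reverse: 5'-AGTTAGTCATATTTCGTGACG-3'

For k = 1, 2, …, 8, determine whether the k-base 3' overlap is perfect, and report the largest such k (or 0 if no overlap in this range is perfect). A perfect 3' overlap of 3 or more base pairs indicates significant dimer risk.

Longest perfect overlap: 0 complementary base pairs; below the dimer-risk threshold (threshold 3).

Last 8 bases (5'→3') — forward …TGGCGCAG, reverse …TCGTGACG.
Reverse complement of the reverse primer's last 8 bases: CGTCACGA; its first k bases are the reverse complement of the reverse primer's last k bases, so a perfect k-base overlap needs the forward primer's last k bases to equal them.
Comparing (forward last k vs required): k=1: G vs C ✗; k=2: AG vs CG ✗; k=3: CAG vs CGT ✗; k=4: GCAG vs CGTC ✗; k=5: CGCAG vs CGTCA ✗; k=6: GCGCAG vs CGTCAC ✗; k=7: GGCGCAG vs CGTCACG ✗; k=8: TGGCGCAG vs CGTCACGA ✗.
No overlap length from 1 to 8 is perfect, so the longest perfect 3' overlap is 0.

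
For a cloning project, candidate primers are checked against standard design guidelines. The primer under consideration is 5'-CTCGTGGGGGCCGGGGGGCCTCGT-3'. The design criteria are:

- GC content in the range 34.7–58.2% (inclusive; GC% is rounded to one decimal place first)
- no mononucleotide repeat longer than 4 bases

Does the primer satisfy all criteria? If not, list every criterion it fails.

Base counts: A=0, T=4, G=13, C=7 (length 24).
GC content: GC 20/24 = 83.3%, outside 34.7–58.2% ✗
homopolymer run: longest run = 6, exceeds 4 ✗

Fails: GC content, homopolymer run.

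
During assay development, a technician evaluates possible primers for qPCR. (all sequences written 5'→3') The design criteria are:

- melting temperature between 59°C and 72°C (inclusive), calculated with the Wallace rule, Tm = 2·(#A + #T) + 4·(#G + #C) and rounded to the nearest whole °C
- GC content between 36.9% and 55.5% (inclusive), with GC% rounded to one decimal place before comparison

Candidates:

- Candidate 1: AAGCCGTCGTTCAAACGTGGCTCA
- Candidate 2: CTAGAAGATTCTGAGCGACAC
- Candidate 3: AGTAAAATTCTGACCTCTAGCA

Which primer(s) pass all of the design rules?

Candidate 2 only.

Candidate 1 (24 nt, A=6 T=5 G=6 C=7): Tm = 2·11 + 4·13 = 74°C, outside 59–72°C ✗; GC 13/24 = 54.2% ✓ — fails.
Candidate 2 (21 nt, A=7 T=4 G=5 C=5): Tm = 2·11 + 4·10 = 62°C ✓; GC 10/21 = 47.6% ✓ — passes.
Candidate 3 (22 nt, A=8 T=6 G=3 C=5): Tm = 2·14 + 4·8 = 60°C ✓; GC 8/22 = 36.4%, outside 36.9–55.5% ✗ — fails.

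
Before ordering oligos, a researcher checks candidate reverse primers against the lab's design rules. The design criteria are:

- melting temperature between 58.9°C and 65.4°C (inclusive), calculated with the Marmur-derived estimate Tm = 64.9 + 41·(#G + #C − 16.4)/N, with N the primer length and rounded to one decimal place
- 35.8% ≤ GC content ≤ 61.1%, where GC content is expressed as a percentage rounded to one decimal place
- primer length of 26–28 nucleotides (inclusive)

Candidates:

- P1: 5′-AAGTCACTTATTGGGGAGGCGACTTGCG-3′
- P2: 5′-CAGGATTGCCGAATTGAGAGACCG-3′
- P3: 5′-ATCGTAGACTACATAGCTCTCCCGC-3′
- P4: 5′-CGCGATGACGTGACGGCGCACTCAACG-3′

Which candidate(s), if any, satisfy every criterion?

P1 (28 nt, A=6 T=7 G=10 C=5): Tm = 64.9 + 41·(15 − 16.4)/28 = 62.9°C ✓; GC 15/28 = 53.6% ✓; length 28 ✓ — passes.
P2 (24 nt, A=7 T=4 G=8 C=5): Tm = 64.9 + 41·(13 − 16.4)/24 = 59.1°C ✓; GC 13/24 = 54.2% ✓; length 24, outside 26–28 ✗ — fails.
P3 (25 nt, A=6 T=6 G=4 C=9): Tm = 64.9 + 41·(13 − 16.4)/25 = 59.3°C ✓; GC 13/25 = 52.0% ✓; length 25, outside 26–28 ✗ — fails.
P4 (27 nt, A=6 T=3 G=9 C=9): Tm = 64.9 + 41·(18 − 16.4)/27 = 67.3°C, outside 58.9–65.4°C ✗; GC 18/27 = 66.7%, outside 35.8–61.1% ✗; length 27 ✓ — fails.

P1 only.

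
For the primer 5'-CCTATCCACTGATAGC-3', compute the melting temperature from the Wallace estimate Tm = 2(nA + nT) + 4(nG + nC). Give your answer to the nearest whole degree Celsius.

48°C

Base counts: A=4, T=4, G=2, C=6 (length 16).
Tm = 2·(4+4) + 4·(2+6) = 2·8 + 4·8 = 16 + 32 = 48°C.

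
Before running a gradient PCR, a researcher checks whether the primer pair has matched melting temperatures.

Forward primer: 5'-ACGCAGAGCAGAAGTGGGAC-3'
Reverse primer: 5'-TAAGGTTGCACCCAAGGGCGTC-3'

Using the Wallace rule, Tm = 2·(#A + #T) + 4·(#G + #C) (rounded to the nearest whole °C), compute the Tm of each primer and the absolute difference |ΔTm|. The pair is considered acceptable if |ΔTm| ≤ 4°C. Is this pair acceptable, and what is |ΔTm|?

|ΔTm| = 6°C; the pair is not acceptable.

Forward: A=7 T=1 G=8 C=4 → Tm = 2·8 + 4·12 = 64°C.
Reverse: A=5 T=4 G=7 C=6 → Tm = 2·9 + 4·13 = 70°C.
|ΔTm| = |64 − 70| = 6°C, > 4°C.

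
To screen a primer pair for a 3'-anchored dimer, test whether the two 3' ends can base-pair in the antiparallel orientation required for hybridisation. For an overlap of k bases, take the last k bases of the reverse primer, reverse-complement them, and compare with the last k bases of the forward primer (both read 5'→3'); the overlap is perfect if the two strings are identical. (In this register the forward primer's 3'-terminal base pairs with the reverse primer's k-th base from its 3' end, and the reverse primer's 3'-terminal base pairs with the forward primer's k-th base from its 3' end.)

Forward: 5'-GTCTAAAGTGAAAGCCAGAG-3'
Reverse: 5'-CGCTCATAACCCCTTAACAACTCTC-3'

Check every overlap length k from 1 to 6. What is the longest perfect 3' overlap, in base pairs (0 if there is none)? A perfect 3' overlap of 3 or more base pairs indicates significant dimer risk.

Longest perfect overlap: 3 complementary base pairs; significant dimer risk (threshold 3).

Last 6 bases (5'→3') — forward …CCAGAG, reverse …ACTCTC.
Reverse complement of the reverse primer's last 6 bases: GAGAGT; its first k bases are the reverse complement of the reverse primer's last k bases, so a perfect k-base overlap needs the forward primer's last k bases to equal them.
Comparing (forward last k vs required): k=1: G vs G ✓; k=2: AG vs GA ✗; k=3: GAG vs GAG ✓; k=4: AGAG vs GAGA ✗; k=5: CAGAG vs GAGAG ✗; k=6: CCAGAG vs GAGAGT ✗.
Perfect overlaps at k = 1, 3; the largest is 3.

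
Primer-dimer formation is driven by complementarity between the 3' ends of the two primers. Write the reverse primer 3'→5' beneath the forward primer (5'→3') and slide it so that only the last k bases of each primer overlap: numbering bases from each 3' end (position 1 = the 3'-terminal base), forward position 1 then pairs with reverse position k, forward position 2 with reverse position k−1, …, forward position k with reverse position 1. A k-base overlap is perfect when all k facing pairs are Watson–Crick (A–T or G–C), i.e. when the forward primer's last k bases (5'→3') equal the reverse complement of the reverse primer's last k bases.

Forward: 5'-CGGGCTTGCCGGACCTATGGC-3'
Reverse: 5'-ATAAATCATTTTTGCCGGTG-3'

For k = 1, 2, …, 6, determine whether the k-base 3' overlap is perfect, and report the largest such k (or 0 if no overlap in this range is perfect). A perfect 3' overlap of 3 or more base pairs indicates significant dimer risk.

Last 6 bases (5'→3') — forward …TATGGC, reverse …CCGGTG.
Reverse complement of the reverse primer's last 6 bases: CACCGG; its first k bases are the reverse complement of the reverse primer's last k bases, so a perfect k-base overlap needs the forward primer's last k bases to equal them.
Comparing (forward last k vs required): k=1: C vs C ✓; k=2: GC vs CA ✗; k=3: GGC vs CAC ✗; k=4: TGGC vs CACC ✗; k=5: ATGGC vs CACCG ✗; k=6: TATGGC vs CACCGG ✗.
Only k = 1 is perfect, so the longest perfect 3' overlap is 1.

Longest perfect overlap: 1 complementary base pair; below the dimer-risk threshold (threshold 3).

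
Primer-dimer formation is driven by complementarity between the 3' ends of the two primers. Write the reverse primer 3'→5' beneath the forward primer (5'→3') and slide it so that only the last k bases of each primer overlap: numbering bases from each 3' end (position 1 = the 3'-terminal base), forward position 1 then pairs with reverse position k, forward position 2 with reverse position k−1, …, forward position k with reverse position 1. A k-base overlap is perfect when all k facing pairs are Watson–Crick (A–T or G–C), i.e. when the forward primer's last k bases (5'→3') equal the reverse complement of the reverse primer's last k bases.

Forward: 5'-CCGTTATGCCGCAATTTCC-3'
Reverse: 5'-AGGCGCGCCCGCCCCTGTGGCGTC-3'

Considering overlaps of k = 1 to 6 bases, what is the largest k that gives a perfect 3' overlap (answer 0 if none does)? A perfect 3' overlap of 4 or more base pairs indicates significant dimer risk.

Longest perfect overlap: 0 complementary base pairs; below the dimer-risk threshold (threshold 4).

Last 6 bases (5'→3') — forward …ATTTCC, reverse …GGCGTC.
Reverse complement of the reverse primer's last 6 bases: GACGCC; its first k bases are the reverse complement of the reverse primer's last k bases, so a perfect k-base overlap needs the forward primer's last k bases to equal them.
Comparing (forward last k vs required): k=1: C vs G ✗; k=2: CC vs GA ✗; k=3: TCC vs GAC ✗; k=4: TTCC vs GACG ✗; k=5: TTTCC vs GACGC ✗; k=6: ATTTCC vs GACGCC ✗.
No overlap length from 1 to 6 is perfect, so the longest perfect 3' overlap is 0.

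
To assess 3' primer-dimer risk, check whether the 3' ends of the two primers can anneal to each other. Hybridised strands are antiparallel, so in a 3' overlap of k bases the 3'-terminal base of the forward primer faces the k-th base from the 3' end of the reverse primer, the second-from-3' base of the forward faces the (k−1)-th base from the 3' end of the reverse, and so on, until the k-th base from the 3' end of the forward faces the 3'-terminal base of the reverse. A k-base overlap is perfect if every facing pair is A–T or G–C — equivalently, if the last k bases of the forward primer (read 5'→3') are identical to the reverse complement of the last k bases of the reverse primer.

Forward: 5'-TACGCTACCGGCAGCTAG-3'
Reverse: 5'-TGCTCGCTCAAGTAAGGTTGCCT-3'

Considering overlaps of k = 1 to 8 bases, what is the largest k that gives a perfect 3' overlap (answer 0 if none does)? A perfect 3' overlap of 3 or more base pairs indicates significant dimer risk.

Longest perfect overlap: 2 complementary base pairs; below the dimer-risk threshold (threshold 3).

Last 8 bases (5'→3') — forward …GCAGCTAG, reverse …GGTTGCCT.
Reverse complement of the reverse primer's last 8 bases: AGGCAACC; its first k bases are the reverse complement of the reverse primer's last k bases, so a perfect k-base overlap needs the forward primer's last k bases to equal them.
Comparing (forward last k vs required): k=1: G vs A ✗; k=2: AG vs AG ✓; k=3: TAG vs AGG ✗; k=4: CTAG vs AGGC ✗; k=5: GCTAG vs AGGCA ✗; k=6: AGCTAG vs AGGCAA ✗; k=7: CAGCTAG vs AGGCAAC ✗; k=8: GCAGCTAG vs AGGCAACC ✗.
Only k = 2 is perfect, so the longest perfect 3' overlap is 2.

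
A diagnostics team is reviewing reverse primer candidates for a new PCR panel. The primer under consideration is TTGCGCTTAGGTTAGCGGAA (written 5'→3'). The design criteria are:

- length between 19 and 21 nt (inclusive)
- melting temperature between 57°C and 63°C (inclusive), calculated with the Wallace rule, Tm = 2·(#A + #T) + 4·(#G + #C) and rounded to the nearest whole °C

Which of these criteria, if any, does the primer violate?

Base counts: A=4, T=6, G=7, C=3 (length 20).
length: length 20 ✓
Tm: Tm = 2·10 + 4·10 = 60°C ✓

Meets all criteria.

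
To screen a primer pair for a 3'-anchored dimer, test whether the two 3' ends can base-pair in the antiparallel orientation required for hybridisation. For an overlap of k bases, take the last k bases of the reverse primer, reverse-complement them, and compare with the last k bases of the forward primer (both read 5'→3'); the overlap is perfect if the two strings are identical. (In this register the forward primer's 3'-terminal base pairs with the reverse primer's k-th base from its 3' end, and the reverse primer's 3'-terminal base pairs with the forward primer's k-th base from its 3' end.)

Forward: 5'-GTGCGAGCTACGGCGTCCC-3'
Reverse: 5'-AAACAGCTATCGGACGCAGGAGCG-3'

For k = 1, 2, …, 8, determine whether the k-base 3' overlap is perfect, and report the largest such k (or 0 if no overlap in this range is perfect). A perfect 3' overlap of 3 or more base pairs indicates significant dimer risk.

Last 8 bases (5'→3') — forward …GGCGTCCC, reverse …CAGGAGCG.
Reverse complement of the reverse primer's last 8 bases: CGCTCCTG; its first k bases are the reverse complement of the reverse primer's last k bases, so a perfect k-base overlap needs the forward primer's last k bases to equal them.
Comparing (forward last k vs required): k=1: C vs C ✓; k=2: CC vs CG ✗; k=3: CCC vs CGC ✗; k=4: TCCC vs CGCT ✗; k=5: GTCCC vs CGCTC ✗; k=6: CGTCCC vs CGCTCC ✗; k=7: GCGTCCC vs CGCTCCT ✗; k=8: GGCGTCCC vs CGCTCCTG ✗.
Only k = 1 is perfect, so the longest perfect 3' overlap is 1.

Longest perfect overlap: 1 complementary base pair; below the dimer-risk threshold (threshold 3).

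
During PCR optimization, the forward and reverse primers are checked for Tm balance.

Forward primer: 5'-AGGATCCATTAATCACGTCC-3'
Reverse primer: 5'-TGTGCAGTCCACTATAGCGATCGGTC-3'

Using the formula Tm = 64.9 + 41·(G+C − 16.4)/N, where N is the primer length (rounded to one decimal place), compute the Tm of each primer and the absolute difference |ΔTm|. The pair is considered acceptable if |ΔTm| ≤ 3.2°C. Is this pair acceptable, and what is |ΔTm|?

Forward: G+C = 9, N = 20 → Tm = 64.9 + 41·(9 − 16.4)/20 = 49.7°C.
Reverse: G+C = 14, N = 26 → Tm = 64.9 + 41·(14 − 16.4)/26 = 61.1°C.
|ΔTm| = |49.7 − 61.1| = 11.4°C, > 3.2°C.

|ΔTm| = 11.4°C; the pair is not acceptable.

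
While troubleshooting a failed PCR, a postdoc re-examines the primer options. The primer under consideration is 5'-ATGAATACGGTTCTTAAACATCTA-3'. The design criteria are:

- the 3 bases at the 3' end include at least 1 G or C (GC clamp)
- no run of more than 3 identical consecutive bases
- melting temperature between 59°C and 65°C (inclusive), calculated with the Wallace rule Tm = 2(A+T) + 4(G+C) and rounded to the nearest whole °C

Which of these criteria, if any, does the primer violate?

Base counts: A=9, T=8, G=3, C=4 (length 24).
GC clamp: 3' end CTA has 1 G/C ✓
homopolymer run: longest run = 3 ✓
Tm: Tm = 2·17 + 4·7 = 62°C ✓

Meets all criteria.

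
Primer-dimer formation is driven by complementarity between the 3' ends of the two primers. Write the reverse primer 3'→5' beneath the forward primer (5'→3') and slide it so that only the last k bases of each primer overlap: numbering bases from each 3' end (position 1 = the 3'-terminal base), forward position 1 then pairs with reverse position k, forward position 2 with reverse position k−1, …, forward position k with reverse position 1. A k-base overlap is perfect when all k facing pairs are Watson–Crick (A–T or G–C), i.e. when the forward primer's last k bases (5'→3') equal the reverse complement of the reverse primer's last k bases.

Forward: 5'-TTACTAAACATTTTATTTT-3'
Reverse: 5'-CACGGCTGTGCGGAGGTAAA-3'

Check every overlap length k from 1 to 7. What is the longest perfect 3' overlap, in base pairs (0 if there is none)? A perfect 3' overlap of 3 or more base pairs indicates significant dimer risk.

Last 7 bases (5'→3') — forward …TTATTTT, reverse …AGGTAAA.
Reverse complement of the reverse primer's last 7 bases: TTTACCT; its first k bases are the reverse complement of the reverse primer's last k bases, so a perfect k-base overlap needs the forward primer's last k bases to equal them.
Comparing (forward last k vs required): k=1: T vs T ✓; k=2: TT vs TT ✓; k=3: TTT vs TTT ✓; k=4: TTTT vs TTTA ✗; k=5: ATTTT vs TTTAC ✗; k=6: TATTTT vs TTTACC ✗; k=7: TTATTTT vs TTTACCT ✗.
Perfect overlaps at k = 1, 2, 3; the largest is 3.

Longest perfect overlap: 3 complementary base pairs; significant dimer risk (threshold 3).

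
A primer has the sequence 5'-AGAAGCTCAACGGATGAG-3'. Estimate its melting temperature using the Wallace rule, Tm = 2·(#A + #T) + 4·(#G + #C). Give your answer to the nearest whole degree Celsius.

54°C

Base counts: A=7, T=2, G=6, C=3 (length 18).
Tm = 2·(7+2) + 4·(6+3) = 2·9 + 4·9 = 18 + 36 = 54°C.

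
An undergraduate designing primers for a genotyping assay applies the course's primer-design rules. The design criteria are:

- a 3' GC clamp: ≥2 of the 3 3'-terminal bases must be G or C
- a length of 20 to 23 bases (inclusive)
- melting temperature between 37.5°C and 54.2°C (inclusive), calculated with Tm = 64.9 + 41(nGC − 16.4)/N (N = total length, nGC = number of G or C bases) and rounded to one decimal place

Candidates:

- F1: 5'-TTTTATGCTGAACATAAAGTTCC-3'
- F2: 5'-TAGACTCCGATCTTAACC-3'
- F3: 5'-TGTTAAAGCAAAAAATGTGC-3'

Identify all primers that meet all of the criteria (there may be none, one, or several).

F1 and F3.

F1 (23 nt, A=7 T=9 G=3 C=4): 3' end TCC has 2 G/C ✓; length 23 ✓; Tm = 64.9 + 41·(7 − 16.4)/23 = 48.1°C ✓ — passes.
F2 (18 nt, A=5 T=5 G=2 C=6): 3' end ACC has 2 G/C ✓; length 18, outside 20–23 ✗; Tm = 64.9 + 41·(8 − 16.4)/18 = 45.8°C ✓ — fails.
F3 (20 nt, A=9 T=5 G=4 C=2): 3' end TGC has 2 G/C ✓; length 20 ✓; Tm = 64.9 + 41·(6 − 16.4)/20 = 43.6°C ✓ — passes.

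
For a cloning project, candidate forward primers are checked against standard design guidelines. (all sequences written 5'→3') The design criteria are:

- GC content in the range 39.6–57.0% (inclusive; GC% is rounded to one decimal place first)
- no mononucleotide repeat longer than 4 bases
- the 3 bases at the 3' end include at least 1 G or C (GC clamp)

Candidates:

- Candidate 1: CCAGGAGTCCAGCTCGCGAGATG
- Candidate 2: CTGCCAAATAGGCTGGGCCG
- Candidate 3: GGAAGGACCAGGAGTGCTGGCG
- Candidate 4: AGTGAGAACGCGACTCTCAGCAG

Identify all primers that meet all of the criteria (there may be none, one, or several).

Candidate 4 only.

Candidate 1 (23 nt, A=5 T=3 G=8 C=7): GC 15/23 = 65.2%, outside 39.6–57.0% ✗; longest run = 2 ✓; 3' end ATG has 1 G/C ✓ — fails.
Candidate 2 (20 nt, A=4 T=3 G=7 C=6): GC 13/20 = 65.0%, outside 39.6–57.0% ✗; longest run = 3 ✓; 3' end CCG has 3 G/C ✓ — fails.
Candidate 3 (22 nt, A=5 T=2 G=11 C=4): GC 15/22 = 68.2%, outside 39.6–57.0% ✗; longest run = 2 ✓; 3' end GCG has 3 G/C ✓ — fails.
Candidate 4 (23 nt, A=7 T=3 G=7 C=6): GC 13/23 = 56.5% ✓; longest run = 2 ✓; 3' end CAG has 2 G/C ✓ — passes.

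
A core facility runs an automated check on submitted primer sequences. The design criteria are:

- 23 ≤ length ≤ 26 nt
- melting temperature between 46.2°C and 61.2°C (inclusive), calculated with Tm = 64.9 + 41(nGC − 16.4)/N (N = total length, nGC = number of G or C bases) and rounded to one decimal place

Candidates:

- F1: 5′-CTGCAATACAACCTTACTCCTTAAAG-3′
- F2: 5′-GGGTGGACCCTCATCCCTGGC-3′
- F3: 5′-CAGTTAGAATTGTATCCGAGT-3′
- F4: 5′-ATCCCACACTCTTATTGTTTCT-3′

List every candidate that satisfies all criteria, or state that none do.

F1 only.

F1 (26 nt, A=9 T=7 G=2 C=8): length 26 ✓; Tm = 64.9 + 41·(10 − 16.4)/26 = 54.8°C ✓ — passes.
F2 (21 nt, A=2 T=4 G=7 C=8): length 21, outside 23–26 ✗; Tm = 64.9 + 41·(15 − 16.4)/21 = 62.2°C, outside 46.2–61.2°C ✗ — fails.
F3 (21 nt, A=6 T=7 G=5 C=3): length 21, outside 23–26 ✗; Tm = 64.9 + 41·(8 − 16.4)/21 = 48.5°C ✓ — fails.
F4 (22 nt, A=4 T=10 G=1 C=7): length 22, outside 23–26 ✗; Tm = 64.9 + 41·(8 − 16.4)/22 = 49.2°C ✓ — fails.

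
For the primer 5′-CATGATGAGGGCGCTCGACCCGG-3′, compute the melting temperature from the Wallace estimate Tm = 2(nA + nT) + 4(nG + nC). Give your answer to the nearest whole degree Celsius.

Base counts: A=4, T=3, G=9, C=7 (length 23).
Tm = 2·(4+3) + 4·(9+7) = 2·7 + 4·16 = 14 + 64 = 78°C.

78°C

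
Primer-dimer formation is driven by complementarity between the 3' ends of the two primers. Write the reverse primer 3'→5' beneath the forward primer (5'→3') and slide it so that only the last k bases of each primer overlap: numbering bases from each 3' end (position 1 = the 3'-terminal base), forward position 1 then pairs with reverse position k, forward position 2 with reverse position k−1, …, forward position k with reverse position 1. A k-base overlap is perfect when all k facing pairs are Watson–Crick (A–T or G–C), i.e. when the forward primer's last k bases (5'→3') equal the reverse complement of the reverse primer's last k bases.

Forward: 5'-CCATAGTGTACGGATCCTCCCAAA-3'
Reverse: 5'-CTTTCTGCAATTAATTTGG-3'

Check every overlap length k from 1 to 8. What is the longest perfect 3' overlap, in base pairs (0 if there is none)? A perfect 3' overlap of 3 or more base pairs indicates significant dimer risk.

Longest perfect overlap: 5 complementary base pairs; significant dimer risk (threshold 3).

Last 8 bases (5'→3') — forward …CTCCCAAA, reverse …TAATTTGG.
Reverse complement of the reverse primer's last 8 bases: CCAAATTA; its first k bases are the reverse complement of the reverse primer's last k bases, so a perfect k-base overlap needs the forward primer's last k bases to equal them.
Comparing (forward last k vs required): k=1: A vs C ✗; k=2: AA vs CC ✗; k=3: AAA vs CCA ✗; k=4: CAAA vs CCAA ✗; k=5: CCAAA vs CCAAA ✓; k=6: CCCAAA vs CCAAAT ✗; k=7: TCCCAAA vs CCAAATT ✗; k=8: CTCCCAAA vs CCAAATTA ✗.
Only k = 5 is perfect, so the longest perfect 3' overlap is 5.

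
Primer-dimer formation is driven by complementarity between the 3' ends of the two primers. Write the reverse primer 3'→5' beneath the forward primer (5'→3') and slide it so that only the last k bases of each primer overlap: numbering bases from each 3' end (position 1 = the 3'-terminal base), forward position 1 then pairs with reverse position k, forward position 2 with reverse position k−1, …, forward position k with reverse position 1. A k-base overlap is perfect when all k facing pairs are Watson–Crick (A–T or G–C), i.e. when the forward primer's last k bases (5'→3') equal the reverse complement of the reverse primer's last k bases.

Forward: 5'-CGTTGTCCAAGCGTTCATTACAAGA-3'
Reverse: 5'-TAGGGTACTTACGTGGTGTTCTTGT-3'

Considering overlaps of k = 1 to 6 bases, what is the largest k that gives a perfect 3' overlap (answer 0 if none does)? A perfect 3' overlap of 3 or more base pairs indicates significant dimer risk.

Last 6 bases (5'→3') — forward …ACAAGA, reverse …TCTTGT.
Reverse complement of the reverse primer's last 6 bases: ACAAGA; its first k bases are the reverse complement of the reverse primer's last k bases, so a perfect k-base overlap needs the forward primer's last k bases to equal them.
Comparing (forward last k vs required): k=1: A vs A ✓; k=2: GA vs AC ✗; k=3: AGA vs ACA ✗; k=4: AAGA vs ACAA ✗; k=5: CAAGA vs ACAAG ✗; k=6: ACAAGA vs ACAAGA ✓.
Perfect overlaps at k = 1, 6; the largest is 6.

Longest perfect overlap: 6 complementary base pairs; significant dimer risk (threshold 3).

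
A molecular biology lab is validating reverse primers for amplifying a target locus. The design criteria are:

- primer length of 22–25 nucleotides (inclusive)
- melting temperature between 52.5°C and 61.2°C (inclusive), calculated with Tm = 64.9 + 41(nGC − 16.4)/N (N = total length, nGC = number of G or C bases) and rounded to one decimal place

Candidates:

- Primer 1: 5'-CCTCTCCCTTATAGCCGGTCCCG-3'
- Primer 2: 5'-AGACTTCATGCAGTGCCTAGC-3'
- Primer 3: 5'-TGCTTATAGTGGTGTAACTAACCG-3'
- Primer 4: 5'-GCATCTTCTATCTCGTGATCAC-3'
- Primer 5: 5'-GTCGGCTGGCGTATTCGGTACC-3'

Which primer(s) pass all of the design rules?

Primer 1 (23 nt, A=2 T=6 G=4 C=11): length 23 ✓; Tm = 64.9 + 41·(15 − 16.4)/23 = 62.4°C, outside 52.5–61.2°C ✗ — fails.
Primer 2 (21 nt, A=5 T=5 G=5 C=6): length 21, outside 22–25 ✗; Tm = 64.9 + 41·(11 − 16.4)/21 = 54.4°C ✓ — fails.
Primer 3 (24 nt, A=6 T=8 G=6 C=4): length 24 ✓; Tm = 64.9 + 41·(10 − 16.4)/24 = 54.0°C ✓ — passes.
Primer 4 (22 nt, A=4 T=8 G=3 C=7): length 22 ✓; Tm = 64.9 + 41·(10 − 16.4)/22 = 53.0°C ✓ — passes.
Primer 5 (22 nt, A=2 T=6 G=8 C=6): length 22 ✓; Tm = 64.9 + 41·(14 − 16.4)/22 = 60.4°C ✓ — passes.

Primer 3, Primer 4 and Primer 5.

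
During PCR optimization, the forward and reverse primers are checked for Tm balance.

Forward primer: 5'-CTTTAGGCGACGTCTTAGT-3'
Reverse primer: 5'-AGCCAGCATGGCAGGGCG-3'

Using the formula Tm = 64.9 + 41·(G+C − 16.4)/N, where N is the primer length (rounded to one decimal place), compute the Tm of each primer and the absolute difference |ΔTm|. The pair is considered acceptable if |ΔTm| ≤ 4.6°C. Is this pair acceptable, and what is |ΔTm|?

Forward: G+C = 9, N = 19 → Tm = 64.9 + 41·(9 − 16.4)/19 = 48.9°C.
Reverse: G+C = 13, N = 18 → Tm = 64.9 + 41·(13 − 16.4)/18 = 57.2°C.
|ΔTm| = |48.9 − 57.2| = 8.3°C, > 4.6°C.

|ΔTm| = 8.3°C; the pair is not acceptable.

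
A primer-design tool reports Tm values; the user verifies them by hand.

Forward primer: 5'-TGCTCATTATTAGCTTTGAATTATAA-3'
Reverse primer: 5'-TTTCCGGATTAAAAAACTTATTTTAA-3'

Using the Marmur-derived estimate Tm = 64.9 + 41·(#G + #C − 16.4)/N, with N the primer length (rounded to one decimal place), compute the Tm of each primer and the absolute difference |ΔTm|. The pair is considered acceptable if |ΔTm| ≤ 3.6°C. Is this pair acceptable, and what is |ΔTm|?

Forward: G+C = 6, N = 26 → Tm = 64.9 + 41·(6 − 16.4)/26 = 48.5°C.
Reverse: G+C = 5, N = 26 → Tm = 64.9 + 41·(5 − 16.4)/26 = 46.9°C.
|ΔTm| = |48.5 − 46.9| = 1.6°C, ≤ 3.6°C.

|ΔTm| = 1.6°C; the pair is acceptable.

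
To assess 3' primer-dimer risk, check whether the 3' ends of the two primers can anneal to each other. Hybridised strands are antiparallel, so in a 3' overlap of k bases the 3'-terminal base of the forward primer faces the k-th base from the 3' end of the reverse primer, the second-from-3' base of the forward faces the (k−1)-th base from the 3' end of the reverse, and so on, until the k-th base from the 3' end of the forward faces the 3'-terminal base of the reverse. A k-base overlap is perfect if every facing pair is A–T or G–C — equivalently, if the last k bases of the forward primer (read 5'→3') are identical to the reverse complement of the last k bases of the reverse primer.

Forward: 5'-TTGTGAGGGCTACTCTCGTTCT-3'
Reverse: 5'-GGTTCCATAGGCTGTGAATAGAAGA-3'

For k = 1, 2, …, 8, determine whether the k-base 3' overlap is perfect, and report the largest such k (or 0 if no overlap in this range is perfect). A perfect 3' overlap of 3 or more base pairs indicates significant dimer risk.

Longest perfect overlap: 3 complementary base pairs; significant dimer risk (threshold 3).

Last 8 bases (5'→3') — forward …CTCGTTCT, reverse …ATAGAAGA.
Reverse complement of the reverse primer's last 8 bases: TCTTCTAT; its first k bases are the reverse complement of the reverse primer's last k bases, so a perfect k-base overlap needs the forward primer's last k bases to equal them.
Comparing (forward last k vs required): k=1: T vs T ✓; k=2: CT vs TC ✗; k=3: TCT vs TCT ✓; k=4: TTCT vs TCTT ✗; k=5: GTTCT vs TCTTC ✗; k=6: CGTTCT vs TCTTCT ✗; k=7: TCGTTCT vs TCTTCTA ✗; k=8: CTCGTTCT vs TCTTCTAT ✗.
Perfect overlaps at k = 1, 3; the largest is 3.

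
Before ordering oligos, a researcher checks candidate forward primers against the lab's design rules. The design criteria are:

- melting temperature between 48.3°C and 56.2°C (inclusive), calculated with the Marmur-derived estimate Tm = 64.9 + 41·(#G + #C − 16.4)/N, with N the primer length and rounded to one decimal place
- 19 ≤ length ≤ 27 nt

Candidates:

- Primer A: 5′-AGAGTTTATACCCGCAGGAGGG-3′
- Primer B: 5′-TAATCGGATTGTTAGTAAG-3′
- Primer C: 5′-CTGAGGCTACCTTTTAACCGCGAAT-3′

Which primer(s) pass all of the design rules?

Primer A (22 nt, A=6 T=4 G=8 C=4): Tm = 64.9 + 41·(12 − 16.4)/22 = 56.7°C, outside 48.3–56.2°C ✗; length 22 ✓ — fails.
Primer B (19 nt, A=6 T=7 G=5 C=1): Tm = 64.9 + 41·(6 − 16.4)/19 = 42.5°C, outside 48.3–56.2°C ✗; length 19 ✓ — fails.
Primer C (25 nt, A=6 T=7 G=5 C=7): Tm = 64.9 + 41·(12 − 16.4)/25 = 57.7°C, outside 48.3–56.2°C ✗; length 25 ✓ — fails.

None of the candidates satisfy all criteria.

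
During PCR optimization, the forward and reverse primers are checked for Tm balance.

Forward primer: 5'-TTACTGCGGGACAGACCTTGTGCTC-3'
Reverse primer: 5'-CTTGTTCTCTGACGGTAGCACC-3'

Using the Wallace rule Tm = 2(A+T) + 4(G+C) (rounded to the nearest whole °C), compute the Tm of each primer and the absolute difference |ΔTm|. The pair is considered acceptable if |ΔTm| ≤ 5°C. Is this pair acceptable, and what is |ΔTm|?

Forward: A=4 T=7 G=7 C=7 → Tm = 2·11 + 4·14 = 78°C.
Reverse: A=3 T=7 G=5 C=7 → Tm = 2·10 + 4·12 = 68°C.
|ΔTm| = |78 − 68| = 10°C, > 5°C.

|ΔTm| = 10°C; the pair is not acceptable.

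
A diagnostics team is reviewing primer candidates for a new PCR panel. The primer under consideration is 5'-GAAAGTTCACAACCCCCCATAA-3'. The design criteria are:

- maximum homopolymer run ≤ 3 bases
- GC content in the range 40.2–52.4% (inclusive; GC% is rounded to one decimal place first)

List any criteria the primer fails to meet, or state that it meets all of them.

Fails: homopolymer run.

Base counts: A=9, T=3, G=2, C=8 (length 22).
homopolymer run: longest run = 6, exceeds 3 ✗
GC content: GC 10/22 = 45.5% ✓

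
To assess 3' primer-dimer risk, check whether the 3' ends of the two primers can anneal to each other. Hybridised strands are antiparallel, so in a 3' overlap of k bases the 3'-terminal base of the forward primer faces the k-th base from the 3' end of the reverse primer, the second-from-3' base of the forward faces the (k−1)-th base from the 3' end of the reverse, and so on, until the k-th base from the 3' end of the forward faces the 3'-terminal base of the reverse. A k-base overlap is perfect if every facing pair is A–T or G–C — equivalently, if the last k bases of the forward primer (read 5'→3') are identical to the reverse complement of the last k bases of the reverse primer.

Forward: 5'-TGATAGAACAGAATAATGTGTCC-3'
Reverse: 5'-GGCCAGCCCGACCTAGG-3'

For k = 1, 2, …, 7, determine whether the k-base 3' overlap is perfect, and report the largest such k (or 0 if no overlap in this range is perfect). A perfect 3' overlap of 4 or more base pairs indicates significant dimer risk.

Longest perfect overlap: 2 complementary base pairs; below the dimer-risk threshold (threshold 4).

Last 7 bases (5'→3') — forward …TGTGTCC, reverse …ACCTAGG.
Reverse complement of the reverse primer's last 7 bases: CCTAGGT; its first k bases are the reverse complement of the reverse primer's last k bases, so a perfect k-base overlap needs the forward primer's last k bases to equal them.
Comparing (forward last k vs required): k=1: C vs C ✓; k=2: CC vs CC ✓; k=3: TCC vs CCT ✗; k=4: GTCC vs CCTA ✗; k=5: TGTCC vs CCTAG ✗; k=6: GTGTCC vs CCTAGG ✗; k=7: TGTGTCC vs CCTAGGT ✗.
Perfect overlaps at k = 1, 2; the largest is 2.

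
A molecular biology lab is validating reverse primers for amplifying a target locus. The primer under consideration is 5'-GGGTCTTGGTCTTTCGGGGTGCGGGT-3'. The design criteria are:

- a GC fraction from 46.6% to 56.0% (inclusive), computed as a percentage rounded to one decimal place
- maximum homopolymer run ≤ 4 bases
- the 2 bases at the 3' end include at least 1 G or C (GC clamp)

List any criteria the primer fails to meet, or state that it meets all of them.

Base counts: A=0, T=9, G=13, C=4 (length 26).
GC content: GC 17/26 = 65.4%, outside 46.6–56.0% ✗
homopolymer run: longest run = 4 ✓
GC clamp: 3' end GT has 1 G/C ✓

Fails: GC content.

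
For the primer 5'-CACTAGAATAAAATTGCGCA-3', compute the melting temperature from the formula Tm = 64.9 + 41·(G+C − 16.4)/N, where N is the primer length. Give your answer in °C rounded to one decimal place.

Base counts: A=9, T=4, G=3, C=4; G+C = 7, N = 20.
Tm = 64.9 + 41·(7 − 16.4)/20 = 64.9 + -385.40/20 = 45.6°C.

45.6°C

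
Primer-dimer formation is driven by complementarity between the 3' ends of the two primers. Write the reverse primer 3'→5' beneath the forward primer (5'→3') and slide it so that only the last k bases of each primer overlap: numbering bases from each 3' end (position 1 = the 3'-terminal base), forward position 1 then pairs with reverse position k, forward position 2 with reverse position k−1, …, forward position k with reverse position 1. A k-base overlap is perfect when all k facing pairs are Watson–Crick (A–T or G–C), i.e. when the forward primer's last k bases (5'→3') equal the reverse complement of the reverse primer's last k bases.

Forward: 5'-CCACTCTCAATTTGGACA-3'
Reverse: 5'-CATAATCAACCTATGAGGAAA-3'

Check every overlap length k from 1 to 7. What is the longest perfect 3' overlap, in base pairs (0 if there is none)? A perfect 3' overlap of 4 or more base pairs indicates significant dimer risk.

Last 7 bases (5'→3') — forward …TTGGACA, reverse …GAGGAAA.
Reverse complement of the reverse primer's last 7 bases: TTTCCTC; its first k bases are the reverse complement of the reverse primer's last k bases, so a perfect k-base overlap needs the forward primer's last k bases to equal them.
Comparing (forward last k vs required): k=1: A vs T ✗; k=2: CA vs TT ✗; k=3: ACA vs TTT ✗; k=4: GACA vs TTTC ✗; k=5: GGACA vs TTTCC ✗; k=6: TGGACA vs TTTCCT ✗; k=7: TTGGACA vs TTTCCTC ✗.
No overlap length from 1 to 7 is perfect, so the longest perfect 3' overlap is 0.

Longest perfect overlap: 0 complementary base pairs; below the dimer-risk threshold (threshold 4).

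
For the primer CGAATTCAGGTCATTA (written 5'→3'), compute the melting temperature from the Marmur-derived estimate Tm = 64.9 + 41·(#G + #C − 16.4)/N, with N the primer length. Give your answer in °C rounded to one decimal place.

Base counts: A=5, T=5, G=3, C=3; G+C = 6, N = 16.
Tm = 64.9 + 41·(6 − 16.4)/16 = 64.9 + -426.40/16 = 38.3°C.

38.3°C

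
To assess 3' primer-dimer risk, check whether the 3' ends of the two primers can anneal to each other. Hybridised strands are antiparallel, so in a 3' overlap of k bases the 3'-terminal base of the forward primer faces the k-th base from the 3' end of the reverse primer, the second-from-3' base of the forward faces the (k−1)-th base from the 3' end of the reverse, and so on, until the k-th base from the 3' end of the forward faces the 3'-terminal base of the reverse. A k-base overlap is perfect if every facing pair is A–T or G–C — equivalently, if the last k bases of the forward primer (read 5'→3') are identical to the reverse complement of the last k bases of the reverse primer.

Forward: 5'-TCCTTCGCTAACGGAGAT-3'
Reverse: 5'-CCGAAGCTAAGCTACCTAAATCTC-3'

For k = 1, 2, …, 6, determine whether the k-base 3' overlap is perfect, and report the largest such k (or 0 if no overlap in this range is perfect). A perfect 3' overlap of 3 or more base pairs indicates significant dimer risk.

Last 6 bases (5'→3') — forward …GGAGAT, reverse …AATCTC.
Reverse complement of the reverse primer's last 6 bases: GAGATT; its first k bases are the reverse complement of the reverse primer's last k bases, so a perfect k-base overlap needs the forward primer's last k bases to equal them.
Comparing (forward last k vs required): k=1: T vs G ✗; k=2: AT vs GA ✗; k=3: GAT vs GAG ✗; k=4: AGAT vs GAGA ✗; k=5: GAGAT vs GAGAT ✓; k=6: GGAGAT vs GAGATT ✗.
Only k = 5 is perfect, so the longest perfect 3' overlap is 5.

Longest perfect overlap: 5 complementary base pairs; significant dimer risk (threshold 3).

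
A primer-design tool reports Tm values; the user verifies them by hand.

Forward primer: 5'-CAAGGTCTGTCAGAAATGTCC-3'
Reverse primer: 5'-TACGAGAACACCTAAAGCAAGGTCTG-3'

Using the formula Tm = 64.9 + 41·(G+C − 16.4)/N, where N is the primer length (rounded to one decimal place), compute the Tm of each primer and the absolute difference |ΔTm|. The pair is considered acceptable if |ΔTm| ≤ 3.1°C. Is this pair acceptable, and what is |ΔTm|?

Forward: G+C = 10, N = 21 → Tm = 64.9 + 41·(10 − 16.4)/21 = 52.4°C.
Reverse: G+C = 12, N = 26 → Tm = 64.9 + 41·(12 − 16.4)/26 = 58.0°C.
|ΔTm| = |52.4 − 58.0| = 5.6°C, > 3.1°C.

|ΔTm| = 5.6°C; the pair is not acceptable.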